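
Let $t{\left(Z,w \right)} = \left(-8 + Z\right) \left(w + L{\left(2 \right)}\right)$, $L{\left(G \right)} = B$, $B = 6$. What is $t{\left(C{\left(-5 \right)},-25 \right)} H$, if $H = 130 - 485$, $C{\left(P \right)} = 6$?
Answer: $-13490$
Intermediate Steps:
$L{\left(G \right)} = 6$
$t{\left(Z,w \right)} = \left(-8 + Z\right) \left(6 + w\right)$ ($t{\left(Z,w \right)} = \left(-8 + Z\right) \left(w + 6\right) = \left(-8 + Z\right) \left(6 + w\right)$)
$H = -355$ ($H = 130 - 485 = -355$)
$t{\left(C{\left(-5 \right)},-25 \right)} H = \left(-48 - -200 + 6 \cdot 6 + 6 \left(-25\right)\right) \left(-355\right) = \left(-48 + 200 + 36 - 150\right) \left(-355\right) = 38 \left(-355\right) = -13490$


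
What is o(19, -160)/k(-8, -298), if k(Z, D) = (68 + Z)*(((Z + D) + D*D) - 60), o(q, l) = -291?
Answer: -97/1768760 ≈ -5.4841e-5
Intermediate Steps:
k(Z, D) = (68 + Z)*(-60 + D + Z + D**2) (k(Z, D) = (68 + Z)*(((D + Z) + D**2) - 60) = (68 + Z)*((D + Z + D**2) - 60) = (68 + Z)*(-60 + D + Z + D**2))
o(19, -160)/k(-8, -298) = -291/(-4080 + (-8)**2 + 8*(-8) + 68*(-298) + 68*(-298)**2 - 298*(-8) - 8*(-298)**2) = -291/(-4080 + 64 - 64 - 20264 + 68*88804 + 2384 - 8*88804) = -291/(-4080 + 64 - 64 - 20264 + 6038672 + 2384 - 710432) = -291/5306280 = -291*1/5306280 = -97/1768760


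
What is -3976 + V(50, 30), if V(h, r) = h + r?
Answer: -3896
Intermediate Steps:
-3976 + V(50, 30) = -3976 + (50 + 30) = -3976 + 80 = -3896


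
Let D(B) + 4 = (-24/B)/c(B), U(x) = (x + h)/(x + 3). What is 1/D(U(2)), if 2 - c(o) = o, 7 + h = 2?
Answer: 13/148 ≈ 0.087838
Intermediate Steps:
h = -5 (h = -7 + 2 = -5)
c(o) = 2 - o
U(x) = (-5 + x)/(3 + x) (U(x) = (x - 5)/(x + 3) = (-5 + x)/(3 + x))
D(B) = -4 - 24/(B*(2 - B)) (D(B) = -4 + (-24/B)/(2 - B) = -4 - 24/(B*(2 - B)))
1/D(U(2)) = 1/(-4 + 24/((((-5 + 2)/(3 + 2)))*(-2 + (-5 + 2)/(3 + 2)))) = 1/(-4 + 24/(((-3/5))*(-2 - 3/5))) = 1/(-4 + 24/((((⅕)*(-3)))*(-2 + (⅕)*(-3)))) = 1/(-4 + 24/((-⅗)*(-2 - ⅗))) = 1/(-4 + 24*(-5/3)/(-13/5)) = 1/(-4 + 24*(-5/3)*(-5/13)) = 1/(-4 + 200/13) = 1/(148/13) = 13/148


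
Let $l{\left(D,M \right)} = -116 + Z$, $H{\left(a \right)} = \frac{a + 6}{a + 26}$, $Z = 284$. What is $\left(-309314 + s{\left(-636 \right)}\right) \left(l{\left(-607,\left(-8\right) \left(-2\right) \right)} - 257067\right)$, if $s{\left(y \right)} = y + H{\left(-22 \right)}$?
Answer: $79626872646$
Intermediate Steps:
$H{\left(a \right)} = \frac{6 + a}{26 + a}$
$l{\left(D,M \right)} = 168$ ($l{\left(D,M \right)} = -116 + 284 = 168$)
$s{\left(y \right)} = -4 + y$ ($s{\left(y \right)} = y + \frac{6 - 22}{26 - 22} = y + \frac{1}{4} \left(-16\right) = y - 4 = -4 + y$)
$\left(-309314 + s{\left(-636 \right)}\right) \left(l{\left(-607,\left(-8\right) \left(-2\right) \right)} - 257067\right) = \left(-309314 - 640\right) \left(168 - 257067\right) = \left(-309314 - 640\right) \left(-256899\right) = \left(-309954\right) \left(-256899\right) = 79626872646$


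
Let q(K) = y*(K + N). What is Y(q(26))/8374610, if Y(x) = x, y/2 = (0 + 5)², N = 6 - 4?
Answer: 140/837461 ≈ 0.00016717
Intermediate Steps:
N = 2
y = 50 (y = 2*(0 + 5)² = 2*5² = 2*25 = 50)
q(K) = 100 + 50*K (q(K) = 50*(K + 2) = 50*(2 + K) = 100 + 50*K)
Y(q(26))/8374610 = (100 + 50*26)/8374610 = (100 + 1300)*(1/8374610) = 1400*(1/8374610) = 140/837461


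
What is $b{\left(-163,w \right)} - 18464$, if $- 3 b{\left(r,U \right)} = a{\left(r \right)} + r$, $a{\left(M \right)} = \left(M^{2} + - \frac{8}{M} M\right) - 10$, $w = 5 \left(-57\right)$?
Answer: $-27260$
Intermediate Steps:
$w = -285$
$a{\left(M \right)} = -18 + M^{2}$ ($a{\left(M \right)} = \left(M^{2} - 8\right) - 10 = \left(-8 + M^{2}\right) - 10 = -18 + M^{2}$)
$b{\left(r,U \right)} = 6 - \frac{r}{3} - \frac{r^{2}}{3}$ ($b{\left(r,U \right)} = - \frac{\left(-18 + r^{2}\right) + r}{3} = - \frac{-18 + r + r^{2}}{3} = 6 - \frac{r}{3} - \frac{r^{2}}{3}$)
$b{\left(-163,w \right)} - 18464 = \left(6 - - \frac{163}{3} - \frac{\left(-163\right)^{2}}{3}\right) - 18464 = \left(6 + \frac{163}{3} - \frac{26569}{3}\right) - 18464 = -8796 - 18464 = -27260$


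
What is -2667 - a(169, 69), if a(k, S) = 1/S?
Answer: -184024/69 ≈ -2667.0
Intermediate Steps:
-2667 - a(169, 69) = -2667 - 1/69 = -184024/69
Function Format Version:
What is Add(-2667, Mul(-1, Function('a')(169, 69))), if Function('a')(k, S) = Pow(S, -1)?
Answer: Rational(-184024, 69) ≈ -2667.0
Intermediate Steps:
Add(-2667, Mul(-1, Function('a')(169, 69))) = Add(-2667, Mul(-1, Pow(69, -1))) = Add(-2667, Mul(-1, Rational(1, 69))) = Add(-2667, Rational(-1, 69)) = Rational(-184024, 69)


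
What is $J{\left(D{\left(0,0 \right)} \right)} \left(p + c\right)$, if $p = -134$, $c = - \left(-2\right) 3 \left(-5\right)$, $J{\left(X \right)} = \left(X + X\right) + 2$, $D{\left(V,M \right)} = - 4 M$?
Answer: $-328$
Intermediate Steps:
$J{\left(X \right)} = 2 + 2 X$ ($J{\left(X \right)} = 2 X + 2 = 2 + 2 X$)
$c = -30$ ($c = - \left(-6\right) \left(-5\right) = \left(-1\right) 30 = -30$)
$J{\left(D{\left(0,0 \right)} \right)} \left(p + c\right) = \left(2 + 2 \left(\left(-4\right) 0\right)\right) \left(-134 - 30\right) = \left(2 + 2 \cdot 0\right) \left(-164\right) = \left(2 + 0\right) \left(-164\right) = 2 \left(-164\right) = -328$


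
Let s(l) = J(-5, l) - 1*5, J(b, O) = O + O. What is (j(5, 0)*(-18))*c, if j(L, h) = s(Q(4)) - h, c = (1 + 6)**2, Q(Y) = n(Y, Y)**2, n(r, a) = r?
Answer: -23814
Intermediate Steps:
J(b, O) = 2*O
Q(Y) = Y**2
c = 49 (c = 7**2 = 49)
s(l) = -5 + 2*l (s(l) = 2*l - 1*5 = 2*l - 5 = -5 + 2*l)
j(L, h) = 27 - h (j(L, h) = (-5 + 2*4**2) - h = (-5 + 2*16) - h = (-5 + 32) - h = 27 - h)
(j(5, 0)*(-18))*c = ((27 - 1*0)*(-18))*49 = ((27 + 0)*(-18))*49 = (27*(-18))*49 = -486*49 = -23814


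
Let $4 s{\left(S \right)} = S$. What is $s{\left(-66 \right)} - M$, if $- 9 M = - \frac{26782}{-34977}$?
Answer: $- \frac{10334605}{629586} \approx -16.415$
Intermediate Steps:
$s{\left(S \right)} = \frac{S}{4}$
$M = - \frac{26782}{314793}$ ($M = - \frac{\left(-26782\right) \frac{1}{-34977}}{9} = - \frac{\left(-26782\right) \left(- \frac{1}{34977}\right)}{9} = \left(- \frac{1}{9}\right) \frac{26782}{34977} = - \frac{26782}{314793} \approx -0.085078$)
$s{\left(-66 \right)} - M = \frac{1}{4} \left(-66\right) - - \frac{26782}{314793} = - \frac{33}{2} + \frac{26782}{314793} = - \frac{10334605}{629586}$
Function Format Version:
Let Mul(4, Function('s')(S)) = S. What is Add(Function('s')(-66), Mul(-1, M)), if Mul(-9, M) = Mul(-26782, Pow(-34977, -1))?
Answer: Rational(-10334605, 629586) ≈ -16.415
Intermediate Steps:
Function('s')(S) = Mul(Rational(1, 4), S)
M = Rational(-26782, 314793) (M = Mul(Rational(-1, 9), Mul(-26782, Pow(-34977, -1))) = Mul(Rational(-1, 9), Mul(-26782, Rational(-1, 34977))) = Mul(Rational(-1, 9), Rational(26782, 34977)) = Rational(-26782, 314793) ≈ -0.085078)
Add(Function('s')(-66), Mul(-1, M)) = Add(Mul(Rational(1, 4), -66), Mul(-1, Rational(-26782, 314793))) = Add(Rational(-33, 2), Rational(26782, 314793)) = Rational(-10334605, 629586)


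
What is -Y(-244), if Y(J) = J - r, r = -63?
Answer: 181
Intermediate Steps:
Y(J) = 63 + J (Y(J) = J - 1*(-63) = J + 63 = 63 + J)
-Y(-244) = -(63 - 244) = -1*(-181) = 181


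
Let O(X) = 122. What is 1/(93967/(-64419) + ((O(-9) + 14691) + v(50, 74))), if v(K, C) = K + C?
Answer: 64419/962132636 ≈ 6.6954e-5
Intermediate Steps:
v(K, C) = C + K
1/(93967/(-64419) + ((O(-9) + 14691) + v(50, 74))) = 1/(93967/(-64419) + ((122 + 14691) + (74 + 50))) = 1/(93967*(-1/64419) + (14813 + 124)) = 1/(-93967/64419 + 14937) = 1/(962132636/64419) = 64419/962132636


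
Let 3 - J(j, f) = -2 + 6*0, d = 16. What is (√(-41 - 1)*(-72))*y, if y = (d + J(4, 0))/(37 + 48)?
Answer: -1512*I*√42/85 ≈ -115.28*I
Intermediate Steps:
J(j, f) = 5 (J(j, f) = 3 - (-2 + 6*0) = 3 - (-2 + 0) = 3 - 1*(-2) = 3 + 2 = 5)
y = 21/85 (y = (16 + 5)/(37 + 48) = 21/85 ≈ 0.24706)
(√(-41 - 1)*(-72))*y = (√(-41 - 1)*(-72))*(21/85) = (√(-42)*(-72))*(21/85) = ((I*√42)*(-72))*(21/85) = -72*I*√42*(21/85) = -1512*I*√42/85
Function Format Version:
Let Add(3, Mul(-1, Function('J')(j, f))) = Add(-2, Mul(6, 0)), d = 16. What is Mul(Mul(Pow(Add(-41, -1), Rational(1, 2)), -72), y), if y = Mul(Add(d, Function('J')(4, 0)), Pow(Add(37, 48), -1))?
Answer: Mul(Rational(-1512, 85), I, Pow(42, Rational(1, 2))) ≈ Mul(-115.28, I)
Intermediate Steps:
Function('J')(j, f) = 5 (Function('J')(j, f) = Add(3, Mul(-1, Add(-2, Mul(6, 0)))) = Add(3, Mul(-1, Add(-2, 0))) = Add(3, Mul(-1, -2)) = Add(3, 2) = 5)
y = Rational(21, 85) (y = Mul(Add(16, 5), Pow(Add(37, 48), -1)) = Mul(21, Pow(85, -1)) = Mul(21, Rational(1, 85)) = Rational(21, 85) ≈ 0.24706)
Mul(Mul(Pow(Add(-41, -1), Rational(1, 2)), -72), y) = Mul(Mul(Pow(Add(-41, -1), Rational(1, 2)), -72), Rational(21, 85)) = Mul(Mul(Pow(-42, Rational(1, 2)), -72), Rational(21, 85)) = Mul(Mul(Mul(I, Pow(42, Rational(1, 2))), -72), Rational(21, 85)) = Mul(Mul(-72, I, Pow(42, Rational(1, 2))), Rational(21, 85)) = Mul(Rational(-1512, 85), I, Pow(42, Rational(1, 2)))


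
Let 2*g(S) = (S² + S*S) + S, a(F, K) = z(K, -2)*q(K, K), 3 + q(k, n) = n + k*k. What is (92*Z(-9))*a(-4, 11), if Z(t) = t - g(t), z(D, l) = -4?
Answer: 4058856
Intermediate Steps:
q(k, n) = -3 + n + k² (q(k, n) = -3 + (n + k*k) = -3 + (n + k²) = -3 + n + k²)
a(F, K) = 12 - 4*K - 4*K² (a(F, K) = -4*(-3 + K + K²) = 12 - 4*K - 4*K²)
g(S) = S² + S/2 (g(S) = ((S² + S*S) + S)/2 = ((S² + S²) + S)/2 = (2*S² + S)/2 = (S + 2*S²)/2 = S² + S/2)
Z(t) = t - t*(½ + t)
(92*Z(-9))*a(-4, 11) = (92*(-9*(½ - 1*(-9))))*(12 - 4*11 - 4*11²) = (92*(-9*(½ + 9)))*(12 - 44 - 4*121) = (92*(-9*19/2))*(12 - 44 - 484) = (92*(-171/2))*(-516) = -7866*(-516) = 4058856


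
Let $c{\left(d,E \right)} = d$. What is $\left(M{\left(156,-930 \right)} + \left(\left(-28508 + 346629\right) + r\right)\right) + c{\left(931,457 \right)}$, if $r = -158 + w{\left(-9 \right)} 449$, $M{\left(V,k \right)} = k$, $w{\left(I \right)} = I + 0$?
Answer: $313923$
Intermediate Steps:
$w{\left(I \right)} = I$
$r = -4199$ ($r = -158 - 4041 = -4199$)
$\left(M{\left(156,-930 \right)} + \left(\left(-28508 + 346629\right) + r\right)\right) + c{\left(931,457 \right)} = \left(-930 + \left(\left(-28508 + 346629\right) - 4199\right)\right) + 931 = \left(-930 + \left(318121 - 4199\right)\right) + 931 = \left(-930 + 313922\right) + 931 = 312992 + 931 = 313923$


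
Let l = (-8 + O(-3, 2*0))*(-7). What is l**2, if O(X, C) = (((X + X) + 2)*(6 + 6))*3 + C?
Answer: 1132096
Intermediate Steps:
O(X, C) = 72 + C + 72*X (O(X, C) = ((2*X + 2)*12)*3 + C = ((2 + 2*X)*12)*3 + C = (24 + 24*X)*3 + C = (72 + 72*X) + C = 72 + C + 72*X)
l = 1064 (l = (-8 + (72 + 2*0 + 72*(-3)))*(-7) = (-8 + (72 + 0 - 216))*(-7) = (-8 - 144)*(-7) = -152*(-7) = 1064)
l**2 = 1064**2 = 1132096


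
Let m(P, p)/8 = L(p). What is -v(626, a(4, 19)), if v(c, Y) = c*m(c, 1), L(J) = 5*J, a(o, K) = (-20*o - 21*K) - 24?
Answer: -25040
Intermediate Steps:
a(o, K) = -24 - 21*K - 20*o (a(o, K) = (-21*K - 20*o) - 24 = -24 - 21*K - 20*o)
m(P, p) = 40*p (m(P, p) = 8*(5*p) = 40*p)
v(c, Y) = 40*c (v(c, Y) = c*(40*1) = c*40 = 40*c)
-v(626, a(4, 19)) = -40*626 = -1*25040 = -25040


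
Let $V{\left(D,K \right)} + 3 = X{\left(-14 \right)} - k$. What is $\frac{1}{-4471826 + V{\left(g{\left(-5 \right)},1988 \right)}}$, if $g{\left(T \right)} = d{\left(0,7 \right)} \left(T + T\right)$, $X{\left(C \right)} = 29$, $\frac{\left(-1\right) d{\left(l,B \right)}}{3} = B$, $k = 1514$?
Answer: $- \frac{1}{4473314} \approx -2.2355 \cdot 10^{-7}$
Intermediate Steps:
$d{\left(l,B \right)} = - 3 B$
$g{\left(T \right)} = - 42 T$ ($g{\left(T \right)} = \left(-3\right) 7 \left(T + T\right) = - 21 \cdot 2 T = - 42 T$)
$V{\left(D,K \right)} = -1488$ ($V{\left(D,K \right)} = -3 + \left(29 - 1514\right) = -3 - 1485 = -1488$)
$\frac{1}{-4471826 + V{\left(g{\left(-5 \right)},1988 \right)}} = \frac{1}{-4471826 - 1488} = \frac{1}{-4473314} = - \frac{1}{4473314}$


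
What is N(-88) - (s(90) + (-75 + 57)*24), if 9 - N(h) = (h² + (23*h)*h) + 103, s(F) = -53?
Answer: -185465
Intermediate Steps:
N(h) = -94 - 24*h² (N(h) = 9 - ((h² + (23*h)*h) + 103) = 9 - ((h² + 23*h²) + 103) = 9 - (24*h² + 103) = 9 - (103 + 24*h²) = 9 + (-103 - 24*h²) = -94 - 24*h²)
N(-88) - (s(90) + (-75 + 57)*24) = (-94 - 24*(-88)²) - (-53 + (-75 + 57)*24) = (-94 - 24*7744) - (-53 - 18*24) = (-94 - 185856) - (-53 - 432) = -185950 - 1*(-485) = -185950 + 485 = -185465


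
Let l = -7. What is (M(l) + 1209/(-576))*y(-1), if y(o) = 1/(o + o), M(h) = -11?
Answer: 2515/384 ≈ 6.5495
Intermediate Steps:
y(o) = 1/(2*o)
(M(l) + 1209/(-576))*y(-1) = (-11 + 1209/(-576))*((½)/(-1)) = (-11 + 1209*(-1/576))*((½)*(-1)) = (-11 - 403/192)*(-½) = -2515/192*(-½) = 2515/384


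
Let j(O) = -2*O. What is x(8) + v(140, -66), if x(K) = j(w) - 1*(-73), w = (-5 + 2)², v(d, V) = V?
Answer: -11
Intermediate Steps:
w = 9 (w = (-3)² = 9)
x(K) = 55 (x(K) = -2*9 - 1*(-73) = -18 + 73 = 55)
x(8) + v(140, -66) = 55 - 66 = -11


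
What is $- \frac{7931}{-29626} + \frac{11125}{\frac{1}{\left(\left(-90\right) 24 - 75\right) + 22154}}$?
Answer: $\frac{6565088278681}{29626} \approx 2.216 \cdot 10^{8}$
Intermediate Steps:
$- \frac{7931}{-29626} + \frac{11125}{\frac{1}{\left(\left(-90\right) 24 - 75\right) + 22154}} = \left(-7931\right) \left(- \frac{1}{29626}\right) + \frac{11125}{\frac{1}{\left(-2160 - 75\right) + 22154}} = \frac{7931}{29626} + \frac{11125}{\frac{1}{-2235 + 22154}} = \frac{7931}{29626} + \frac{11125}{\frac{1}{19919}} = \frac{7931}{29626} + 11125 \frac{1}{\frac{1}{19919}} = \frac{7931}{29626} + 11125 \cdot 19919 = \frac{7931}{29626} + 221598875 = \frac{6565088278681}{29626}$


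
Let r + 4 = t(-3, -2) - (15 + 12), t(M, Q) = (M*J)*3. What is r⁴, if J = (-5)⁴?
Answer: 1023381597392896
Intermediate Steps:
J = 625
t(M, Q) = 1875*M (t(M, Q) = (M*625)*3 = (625*M)*3 = 1875*M)
r = -5656 (r = -4 + (1875*(-3) - (15 + 12)) = -4 + (-5625 - 1*27) = -4 + (-5625 - 27) = -4 - 5652 = -5656)
r⁴ = (-5656)⁴ = 1023381597392896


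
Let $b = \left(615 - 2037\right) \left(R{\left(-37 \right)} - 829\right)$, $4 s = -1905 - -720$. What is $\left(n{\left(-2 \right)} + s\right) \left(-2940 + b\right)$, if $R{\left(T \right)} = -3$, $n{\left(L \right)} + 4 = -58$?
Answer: $-422793753$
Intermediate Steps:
$n{\left(L \right)} = -62$ ($n{\left(L \right)} = -4 - 58 = -62$)
$s = - \frac{1185}{4}$ ($s = \frac{-1905 - -720}{4} = \frac{-1905 + 720}{4} = \frac{1}{4} \left(-1185\right) = - \frac{1185}{4} \approx -296.25$)
$b = 1183104$ ($b = \left(615 - 2037\right) \left(-3 - 829\right) = \left(-1422\right) \left(-832\right) = 1183104$)
$\left(n{\left(-2 \right)} + s\right) \left(-2940 + b\right) = \left(-62 - \frac{1185}{4}\right) \left(-2940 + 1183104\right) = \left(- \frac{1433}{4}\right) 1180164 = -422793753$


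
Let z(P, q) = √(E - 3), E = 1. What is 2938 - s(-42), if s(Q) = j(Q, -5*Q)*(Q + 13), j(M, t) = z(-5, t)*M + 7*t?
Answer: 45568 - 1218*I*√2 ≈ 45568.0 - 1722.5*I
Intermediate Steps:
z(P, q) = I*√2 (z(P, q) = √(1 - 3) = √(-2) = I*√2)
j(M, t) = 7*t + I*M*√2 (j(M, t) = (I*√2)*M + 7*t = I*M*√2 + 7*t = 7*t + I*M*√2)
s(Q) = (13 + Q)*(-35*Q + I*Q*√2) (s(Q) = (7*(-5*Q) + I*Q*√2)*(Q + 13) = (-35*Q + I*Q*√2)*(13 + Q) = (13 + Q)*(-35*Q + I*Q*√2))
2938 - s(-42) = 2938 - (-42)*(-35 + I*√2)*(13 - 42) = 2938 - (-42)*(-35 + I*√2)*(-29) = 2938 - (-42630 + 1218*I*√2) = 2938 + (42630 - 1218*I*√2) = 45568 - 1218*I*√2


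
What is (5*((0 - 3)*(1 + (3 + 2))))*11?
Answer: -990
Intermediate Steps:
(5*((0 - 3)*(1 + (3 + 2))))*11 = (5*(-3*(1 + 5)))*11 = (5*(-3*6))*11 = (5*(-18))*11 = -90*11 = -990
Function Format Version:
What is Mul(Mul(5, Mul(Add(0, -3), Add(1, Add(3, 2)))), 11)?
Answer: -990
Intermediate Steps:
Mul(Mul(5, Mul(Add(0, -3), Add(1, Add(3, 2)))), 11) = Mul(Mul(5, Mul(-3, Add(1, 5))), 11) = Mul(Mul(5, Mul(-3, 6)), 11) = Mul(Mul(5, -18), 11) = Mul(-90, 11) = -990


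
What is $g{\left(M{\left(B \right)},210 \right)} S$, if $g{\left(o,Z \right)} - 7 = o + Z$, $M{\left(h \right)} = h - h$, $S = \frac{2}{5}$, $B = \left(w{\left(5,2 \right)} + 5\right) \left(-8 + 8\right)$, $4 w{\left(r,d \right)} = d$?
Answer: $\frac{434}{5} \approx 86.8$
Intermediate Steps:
$w{\left(r,d \right)} = \frac{d}{4}$
$B = 0$ ($B = \left(\frac{1}{4} \cdot 2 + 5\right) \left(-8 + 8\right) = \left(\frac{1}{2} + 5\right) 0 = \frac{11}{2} \cdot 0 = 0$)
$S = \frac{2}{5}$ ($S = 2 \cdot \frac{1}{5} = \frac{2}{5} \approx 0.4$)
$M{\left(h \right)} = 0$
$g{\left(o,Z \right)} = 7 + Z + o$ ($g{\left(o,Z \right)} = 7 + \left(o + Z\right) = 7 + \left(Z + o\right) = 7 + Z + o$)
$g{\left(M{\left(B \right)},210 \right)} S = \left(7 + 210 + 0\right) \frac{2}{5} = 217 \cdot \frac{2}{5} = \frac{434}{5}$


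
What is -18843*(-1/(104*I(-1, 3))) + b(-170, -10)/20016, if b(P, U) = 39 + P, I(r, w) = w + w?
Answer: 1963957/65052 ≈ 30.191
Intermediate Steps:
I(r, w) = 2*w
-18843*(-1/(104*I(-1, 3))) + b(-170, -10)/20016 = -18843/(-16*3*13) + (39 - 170)/20016 = -18843/(-8*6*13) - 131*1/20016 = -18843/((-48*13)) - 131/20016 = -18843/(-624) - 131/20016 = -18843*(-1/624) - 131/20016 = 6281/208 - 131/20016 = 1963957/65052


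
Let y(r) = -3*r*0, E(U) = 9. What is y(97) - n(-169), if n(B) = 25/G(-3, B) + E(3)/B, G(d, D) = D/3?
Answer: 84/169 ≈ 0.49704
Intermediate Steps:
G(d, D) = D/3 (G(d, D) = D*(⅓) = D/3)
y(r) = 0
n(B) = 84/B (n(B) = 25/((B/3)) + 9/B = 25*(3/B) + 9/B = 75/B + 9/B = 84/B)
y(97) - n(-169) = 0 - 84/(-169) = 0 - 84*(-1)/169 = 0 - 1*(-84/169) = 0 + 84/169 = 84/169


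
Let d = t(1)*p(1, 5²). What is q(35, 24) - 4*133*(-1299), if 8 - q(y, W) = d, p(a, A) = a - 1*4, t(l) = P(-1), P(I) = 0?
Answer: 691076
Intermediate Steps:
t(l) = 0
p(a, A) = -4 + a (p(a, A) = a - 4 = -4 + a)
d = 0 (d = 0*(-4 + 1) = 0*(-3) = 0)
q(y, W) = 8 (q(y, W) = 8 - 1*0 = 8 + 0 = 8)
q(35, 24) - 4*133*(-1299) = 8 - 4*133*(-1299) = 8 - 532*(-1299) = 8 + 691068 = 691076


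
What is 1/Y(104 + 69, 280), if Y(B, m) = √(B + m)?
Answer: √453/453 ≈ 0.046984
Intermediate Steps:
1/Y(104 + 69, 280) = 1/(√((104 + 69) + 280)) = 1/(√(173 + 280)) = 1/(√453) = √453/453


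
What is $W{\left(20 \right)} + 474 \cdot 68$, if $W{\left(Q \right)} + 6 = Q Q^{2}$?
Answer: $40226$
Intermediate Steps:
$W{\left(Q \right)} = -6 + Q^{3}$ ($W{\left(Q \right)} = -6 + Q Q^{2} = -6 + Q^{3}$)
$W{\left(20 \right)} + 474 \cdot 68 = \left(-6 + 20^{3}\right) + 474 \cdot 68 = \left(-6 + 8000\right) + 32232 = 7994 + 32232 = 40226$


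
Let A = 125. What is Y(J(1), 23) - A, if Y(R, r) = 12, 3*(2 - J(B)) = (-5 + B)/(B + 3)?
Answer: -113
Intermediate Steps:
J(B) = 2 - (-5 + B)/(3*(3 + B)) (J(B) = 2 - (-5 + B)/(3*(B + 3)) = 2 - (-5 + B)/(3*(3 + B)))
Y(J(1), 23) - A = 12 - 1*125 = 12 - 125 = -113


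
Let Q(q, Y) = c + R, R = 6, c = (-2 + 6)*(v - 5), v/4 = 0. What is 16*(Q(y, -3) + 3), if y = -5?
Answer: -176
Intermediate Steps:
v = 0 (v = 4*0 = 0)
c = -20 (c = (-2 + 6)*(0 - 5) = 4*(-5) = -20)
Q(q, Y) = -14 (Q(q, Y) = -20 + 6 = -14)
16*(Q(y, -3) + 3) = 16*(-14 + 3) = 16*(-11) = -176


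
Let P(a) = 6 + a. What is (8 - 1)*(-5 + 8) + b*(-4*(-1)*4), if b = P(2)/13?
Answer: 401/13 ≈ 30.846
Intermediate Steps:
b = 8/13 (b = (6 + 2)/13 = 8*(1/13) = 8/13 ≈ 0.61539)
(8 - 1)*(-5 + 8) + b*(-4*(-1)*4) = (8 - 1)*(-5 + 8) + 8*(-4*(-1)*4)/13 = 7*3 + 8*(4*4)/13 = 21 + (8/13)*16 = 21 + 128/13 = 401/13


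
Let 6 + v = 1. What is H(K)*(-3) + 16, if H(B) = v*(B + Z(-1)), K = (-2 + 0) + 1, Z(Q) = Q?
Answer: -14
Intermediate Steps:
v = -5 (v = -6 + 1 = -5)
K = -1 (K = -2 + 1 = -1)
H(B) = 5 - 5*B (H(B) = -5*(B - 1) = -5*(-1 + B) = 5 - 5*B)
H(K)*(-3) + 16 = (5 - 5*(-1))*(-3) + 16 = (5 + 5)*(-3) + 16 = 10*(-3) + 16 = -30 + 16 = -14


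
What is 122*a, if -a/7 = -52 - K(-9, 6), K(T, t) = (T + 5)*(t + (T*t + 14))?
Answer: 160552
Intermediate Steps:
K(T, t) = (5 + T)*(14 + t + T*t) (K(T, t) = (5 + T)*(t + (14 + T*t)) = (5 + T)*(14 + t + T*t))
a = 1316 (a = -7*(-52 - (70 + 5*6 + 14*(-9) + 6*(-9)**2 + 6*(-9)*6)) = -7*(-52 - (70 + 30 - 126 + 6*81 - 324)) = -7*(-52 - (70 + 30 - 126 + 486 - 324)) = -7*(-52 - 1*136) = -7*(-52 - 136) = -7*(-188) = 1316)
122*a = 122*1316 = 160552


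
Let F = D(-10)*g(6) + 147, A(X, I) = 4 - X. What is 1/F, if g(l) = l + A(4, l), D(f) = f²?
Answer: 1/747 ≈ 0.0013387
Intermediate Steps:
g(l) = l (g(l) = l + (4 - 1*4) = l + (4 - 4) = l + 0 = l)
F = 747 (F = (-10)²*6 + 147 = 100*6 + 147 = 600 + 147 = 747)
1/F = 1/747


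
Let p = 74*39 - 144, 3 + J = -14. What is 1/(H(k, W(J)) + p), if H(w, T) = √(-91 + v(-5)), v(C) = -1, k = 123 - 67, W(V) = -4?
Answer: 1371/3759328 - I*√23/3759328 ≈ 0.00036469 - 1.2757e-6*I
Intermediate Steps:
J = -17 (J = -3 - 14 = -17)
k = 56
H(w, T) = 2*I*√23 (H(w, T) = √(-91 - 1) = √(-92) = 2*I*√23)
p = 2742 (p = 2886 - 144 = 2742)
1/(H(k, W(J)) + p) = 1/(2*I*√23 + 2742) = 1/(2742 + 2*I*√23)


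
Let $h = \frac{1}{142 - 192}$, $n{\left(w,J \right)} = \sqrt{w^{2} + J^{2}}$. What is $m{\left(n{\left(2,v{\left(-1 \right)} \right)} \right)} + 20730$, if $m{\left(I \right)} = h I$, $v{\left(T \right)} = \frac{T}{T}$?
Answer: $20730 - \frac{\sqrt{5}}{50} \approx 20730.0$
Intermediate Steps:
$v{\left(T \right)} = 1$
$n{\left(w,J \right)} = \sqrt{J^{2} + w^{2}}$
$h = - \frac{1}{50}$ ($h = \frac{1}{-50} = - \frac{1}{50} \approx -0.02$)
$m{\left(I \right)} = - \frac{I}{50}$
$m{\left(n{\left(2,v{\left(-1 \right)} \right)} \right)} + 20730 = - \frac{\sqrt{1^{2} + 2^{2}}}{50} + 20730 = - \frac{\sqrt{1 + 4}}{50} + 20730 = - \frac{\sqrt{5}}{50} + 20730 = 20730 - \frac{\sqrt{5}}{50}$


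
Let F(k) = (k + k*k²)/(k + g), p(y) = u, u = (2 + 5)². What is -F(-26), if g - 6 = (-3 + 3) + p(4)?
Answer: 17602/29 ≈ 606.97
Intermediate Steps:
u = 49 (u = 7² = 49)
p(y) = 49
g = 55 (g = 6 + ((-3 + 3) + 49) = 6 + (0 + 49) = 6 + 49 = 55)
F(k) = (k + k³)/(55 + k) (F(k) = (k + k*k²)/(k + 55) = (k + k³)/(55 + k))
-F(-26) = -(-26 + (-26)³)/(55 - 26) = -(-26 - 17576)/29 = -(-17602)/29 = -1*(-17602/29) = 17602/29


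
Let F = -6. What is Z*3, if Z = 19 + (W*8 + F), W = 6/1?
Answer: 183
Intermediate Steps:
W = 6 (W = 6*1 = 6)
Z = 61 (Z = 19 + (6*8 - 6) = 19 + (48 - 6) = 19 + 42 = 61)
Z*3 = 61*3 = 183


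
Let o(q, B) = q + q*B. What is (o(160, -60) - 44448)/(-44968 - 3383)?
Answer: 53888/48351 ≈ 1.1145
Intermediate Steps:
o(q, B) = q + B*q
(o(160, -60) - 44448)/(-44968 - 3383) = (160*(1 - 60) - 44448)/(-44968 - 3383) = (160*(-59) - 44448)/(-48351) = (-9440 - 44448)*(-1/48351) = -53888*(-1/48351) = 53888/48351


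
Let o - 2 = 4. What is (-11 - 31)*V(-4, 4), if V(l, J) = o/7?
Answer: -36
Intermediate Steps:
o = 6 (o = 2 + 4 = 6)
V(l, J) = 6/7
(-11 - 31)*V(-4, 4) = (-11 - 31)*(6/7) = -42*6/7 = -36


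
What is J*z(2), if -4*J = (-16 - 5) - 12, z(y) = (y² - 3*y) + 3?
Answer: 33/4 ≈ 8.2500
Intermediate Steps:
z(y) = 3 + y² - 3*y
J = 33/4 (J = -((-16 - 5) - 12)/4 = -(-21 - 12)/4 = -¼*(-33) = 33/4 ≈ 8.2500)
J*z(2) = 33*(3 + 2² - 3*2)/4 = 33*(3 + 4 - 6)/4 = (33/4)*1 = 33/4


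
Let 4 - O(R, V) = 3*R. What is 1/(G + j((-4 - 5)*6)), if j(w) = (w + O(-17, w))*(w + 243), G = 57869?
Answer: 1/58058 ≈ 1.7224e-5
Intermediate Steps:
O(R, V) = 4 - 3*R
j(w) = (55 + w)*(243 + w) (j(w) = (w + (4 - 3*(-17)))*(w + 243) = (w + (4 + 51))*(243 + w) = (w + 55)*(243 + w) = (55 + w)*(243 + w))
1/(G + j((-4 - 5)*6)) = 1/(57869 + (13365 + ((-4 - 5)*6)**2 + 298*((-4 - 5)*6))) = 1/(57869 + (13365 + (-9*6)**2 + 298*(-9*6))) = 1/(57869 + (13365 + (-54)**2 + 298*(-54))) = 1/(57869 + (13365 + 2916 - 16092)) = 1/(57869 + 189) = 1/58058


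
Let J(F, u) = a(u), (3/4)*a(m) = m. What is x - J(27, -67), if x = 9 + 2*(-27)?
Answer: 133/3 ≈ 44.333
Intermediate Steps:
a(m) = 4*m/3
J(F, u) = 4*u/3
x = -45 (x = 9 - 54 = -45)
x - J(27, -67) = -45 - 4*(-67)/3 = -45 - 1*(-268/3) = -45 + 268/3 = 133/3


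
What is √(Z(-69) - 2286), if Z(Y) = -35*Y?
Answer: √129 ≈ 11.358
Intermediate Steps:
√(Z(-69) - 2286) = √(-35*(-69) - 2286) = √(2415 - 2286) = √129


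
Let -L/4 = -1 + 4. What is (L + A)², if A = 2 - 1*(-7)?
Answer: 9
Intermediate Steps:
A = 9 (A = 2 + 7 = 9)
L = -12 (L = -4*(-1 + 4) = -4*3 = -12)
(L + A)² = (-12 + 9)² = (-3)² = 9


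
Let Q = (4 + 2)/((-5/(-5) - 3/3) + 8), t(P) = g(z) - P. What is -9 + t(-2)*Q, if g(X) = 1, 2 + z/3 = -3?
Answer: -27/4 ≈ -6.7500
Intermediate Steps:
z = -15 (z = -6 + 3*(-3) = -6 - 9 = -15)
t(P) = 1 - P
Q = 3/4 (Q = 6/((-5*(-1/5) - 3*1/3) + 8) = 6/((1 - 1) + 8) = 6/(0 + 8) = 6/8 = 6*(1/8) = 3/4 ≈ 0.75000)
-9 + t(-2)*Q = -9 + (1 - 1*(-2))*(3/4) = -9 + (1 + 2)*(3/4) = -9 + 3*(3/4) = -9 + 9/4 = -27/4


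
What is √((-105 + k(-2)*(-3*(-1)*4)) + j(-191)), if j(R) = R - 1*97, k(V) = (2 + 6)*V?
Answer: 3*I*√65 ≈ 24.187*I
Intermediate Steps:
k(V) = 8*V
j(R) = -97 + R (j(R) = R - 97 = -97 + R)
√((-105 + k(-2)*(-3*(-1)*4)) + j(-191)) = √((-105 + (8*(-2))*(-3*(-1)*4)) + (-97 - 191)) = √((-105 - 48*4) - 288) = √((-105 - 16*12) - 288) = √((-105 - 192) - 288) = √(-297 - 288) = √(-585) = 3*I*√65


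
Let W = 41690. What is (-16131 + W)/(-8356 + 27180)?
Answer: 25559/18824 ≈ 1.3578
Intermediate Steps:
(-16131 + W)/(-8356 + 27180) = (-16131 + 41690)/(-8356 + 27180) = 25559/18824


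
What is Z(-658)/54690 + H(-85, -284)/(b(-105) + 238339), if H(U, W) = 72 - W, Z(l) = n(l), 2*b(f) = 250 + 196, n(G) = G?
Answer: -34376039/3261738945 ≈ -0.010539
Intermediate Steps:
b(f) = 223 (b(f) = (250 + 196)/2 = (1/2)*446 = 223)
Z(l) = l
Z(-658)/54690 + H(-85, -284)/(b(-105) + 238339) = -658/54690 + (72 - 1*(-284))/(223 + 238339) = -658*1/54690 + (72 + 284)/238562 = -329/27345 + 356*(1/238562) = -329/27345 + 178/119281 = -34376039/3261738945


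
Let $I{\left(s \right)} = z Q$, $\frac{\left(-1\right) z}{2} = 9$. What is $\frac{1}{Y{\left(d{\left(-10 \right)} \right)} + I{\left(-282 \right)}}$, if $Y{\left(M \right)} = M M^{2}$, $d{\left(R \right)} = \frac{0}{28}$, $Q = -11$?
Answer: $\frac{1}{198} \approx 0.0050505$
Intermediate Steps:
$z = -18$ ($z = \left(-2\right) 9 = -18$)
$d{\left(R \right)} = 0$ ($d{\left(R \right)} = 0 \cdot \frac{1}{28} = 0$)
$Y{\left(M \right)} = M^{3}$
$I{\left(s \right)} = 198$ ($I{\left(s \right)} = \left(-18\right) \left(-11\right) = 198$)
$\frac{1}{Y{\left(d{\left(-10 \right)} \right)} + I{\left(-282 \right)}} = \frac{1}{0^{3} + 198} = \frac{1}{0 + 198} = \frac{1}{198}$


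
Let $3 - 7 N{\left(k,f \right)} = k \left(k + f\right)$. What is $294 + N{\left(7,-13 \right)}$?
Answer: $\frac{2103}{7} \approx 300.43$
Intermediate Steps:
$N{\left(k,f \right)} = \frac{3}{7} - \frac{k \left(f + k\right)}{7}$ ($N{\left(k,f \right)} = \frac{3}{7} - \frac{k \left(k + f\right)}{7} = \frac{3}{7} - \frac{k \left(f + k\right)}{7}$)
$294 + N{\left(7,-13 \right)} = 294 - \left(- \frac{3}{7} - 13 + 7\right) = 294 + \left(\frac{3}{7} - 7 + 13\right) = 294 + \frac{45}{7} = \frac{2103}{7}$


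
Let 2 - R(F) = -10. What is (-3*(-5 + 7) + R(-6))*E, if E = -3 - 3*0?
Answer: -18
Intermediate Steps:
R(F) = 12 (R(F) = 2 - 1*(-10) = 2 + 10 = 12)
E = -3 (E = -3 + 0 = -3)
(-3*(-5 + 7) + R(-6))*E = (-3*(-5 + 7) + 12)*(-3) = (-3*2 + 12)*(-3) = (-6 + 12)*(-3) = 6*(-3) = -18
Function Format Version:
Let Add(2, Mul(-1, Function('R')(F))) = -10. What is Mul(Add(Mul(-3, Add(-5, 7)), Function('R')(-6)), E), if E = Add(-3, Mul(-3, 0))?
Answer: -18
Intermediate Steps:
Function('R')(F) = 12 (Function('R')(F) = Add(2, Mul(-1, -10)) = Add(2, 10) = 12)
E = -3 (E = Add(-3, 0) = -3)
Mul(Add(Mul(-3, Add(-5, 7)), Function('R')(-6)), E) = Mul(Add(Mul(-3, Add(-5, 7)), 12), -3) = Mul(Add(Mul(-3, 2), 12), -3) = Mul(Add(-6, 12), -3) = Mul(6, -3) = -18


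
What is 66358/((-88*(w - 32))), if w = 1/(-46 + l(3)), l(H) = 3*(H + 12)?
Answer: 33179/1452 ≈ 22.851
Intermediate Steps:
l(H) = 36 + 3*H (l(H) = 3*(12 + H) = 36 + 3*H)
w = -1 (w = 1/(-46 + (36 + 3*3)) = 1/(-46 + (36 + 9)) = 1/(-46 + 45) = 1/(-1) = -1)
66358/((-88*(w - 32))) = 66358/((-88*(-1 - 32))) = 66358/((-88*(-33))) = 66358/2904 = 66358*(1/2904) = 33179/1452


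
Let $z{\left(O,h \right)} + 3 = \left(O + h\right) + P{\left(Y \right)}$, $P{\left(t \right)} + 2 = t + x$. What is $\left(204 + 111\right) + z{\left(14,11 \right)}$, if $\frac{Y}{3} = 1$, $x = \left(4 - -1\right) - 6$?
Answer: $337$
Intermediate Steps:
$x = -1$ ($x = \left(4 + 1\right) - 6 = 5 - 6 = -1$)
$Y = 3$ ($Y = 3 \cdot 1 = 3$)
$P{\left(t \right)} = -3 + t$ ($P{\left(t \right)} = -2 + \left(t - 1\right) = -2 + \left(-1 + t\right) = -3 + t$)
$z{\left(O,h \right)} = -3 + O + h$ ($z{\left(O,h \right)} = -3 + \left(\left(O + h\right) + \left(-3 + 3\right)\right) = -3 + \left(\left(O + h\right) + 0\right) = -3 + \left(O + h\right) = -3 + O + h$)
$\left(204 + 111\right) + z{\left(14,11 \right)} = \left(204 + 111\right) + \left(-3 + 14 + 11\right) = 315 + 22 = 337$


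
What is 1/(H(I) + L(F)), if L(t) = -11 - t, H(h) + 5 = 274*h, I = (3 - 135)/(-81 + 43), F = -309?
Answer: 19/23651 ≈ 0.00080335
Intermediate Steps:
I = 66/19 (I = -132/(-38) = -132*(-1/38) = 66/19 ≈ 3.4737)
H(h) = -5 + 274*h
1/(H(I) + L(F)) = 1/((-5 + 274*(66/19)) + (-11 - 1*(-309))) = 1/((-5 + 18084/19) + (-11 + 309)) = 1/(17989/19 + 298) = 1/(23651/19) = 19/23651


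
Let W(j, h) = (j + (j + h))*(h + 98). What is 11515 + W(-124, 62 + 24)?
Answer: -18293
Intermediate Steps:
W(j, h) = (98 + h)*(h + 2*j) (W(j, h) = (j + (h + j))*(98 + h) = (h + 2*j)*(98 + h) = (98 + h)*(h + 2*j))
11515 + W(-124, 62 + 24) = 11515 + ((62 + 24)² + 98*(62 + 24) + 196*(-124) + 2*(62 + 24)*(-124)) = 11515 + (86² + 98*86 - 24304 + 2*86*(-124)) = 11515 + (7396 + 8428 - 24304 - 21328) = 11515 - 29808 = -18293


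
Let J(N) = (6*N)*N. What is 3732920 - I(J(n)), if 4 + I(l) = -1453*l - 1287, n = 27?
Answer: 10089633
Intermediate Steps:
J(N) = 6*N²
I(l) = -1291 - 1453*l (I(l) = -4 + (-1453*l - 1287) = -4 + (-1287 - 1453*l) = -1291 - 1453*l)
3732920 - I(J(n)) = 3732920 - (-1291 - 8718*27²) = 3732920 - (-1291 - 8718*729) = 3732920 - (-1291 - 1453*4374) = 3732920 - (-1291 - 6355422) = 3732920 - 1*(-6356713) = 3732920 + 6356713 = 10089633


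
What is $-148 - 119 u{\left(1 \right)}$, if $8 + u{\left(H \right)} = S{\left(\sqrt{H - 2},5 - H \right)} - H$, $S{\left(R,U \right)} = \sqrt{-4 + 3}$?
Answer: $923 - 119 i \approx 923.0 - 119.0 i$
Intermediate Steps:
$S{\left(R,U \right)} = i$ ($S{\left(R,U \right)} = \sqrt{-1} = i$)
$u{\left(H \right)} = -8 + i - H$ ($u{\left(H \right)} = -8 - \left(H - i\right) = -8 + i - H$)
$-148 - 119 u{\left(1 \right)} = -148 - 119 \left(-8 + i - 1\right) = -148 - 119 \left(-9 + i\right) = -148 + \left(1071 - 119 i\right) = 923 - 119 i$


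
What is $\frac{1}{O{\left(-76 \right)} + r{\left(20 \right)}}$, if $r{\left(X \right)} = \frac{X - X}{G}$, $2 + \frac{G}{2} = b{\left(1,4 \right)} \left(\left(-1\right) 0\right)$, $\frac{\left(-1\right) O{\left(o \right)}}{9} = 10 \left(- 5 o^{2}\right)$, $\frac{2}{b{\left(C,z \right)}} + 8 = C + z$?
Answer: $\frac{1}{2599200} \approx 3.8473 \cdot 10^{-7}$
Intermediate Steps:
$b{\left(C,z \right)} = \frac{2}{-8 + C + z}$ ($b{\left(C,z \right)} = \frac{2}{-8 + \left(C + z\right)} = \frac{2}{-8 + C + z}$)
$O{\left(o \right)} = 450 o^{2}$ ($O{\left(o \right)} = - 9 \cdot 10 \left(- 5 o^{2}\right) = - 9 \left(- 50 o^{2}\right) = 450 o^{2}$)
$G = -4$ ($G = -4 + 2 \frac{2}{-8 + 1 + 4} \left(\left(-1\right) 0\right) = -4 + 2 \frac{2}{-3} \cdot 0 = -4 + 2 \cdot 2 \left(- \frac{1}{3}\right) 0 = -4 + 2 \left(\left(- \frac{2}{3}\right) 0\right) = -4 + 2 \cdot 0 = -4 + 0 = -4$)
$r{\left(X \right)} = 0$ ($r{\left(X \right)} = \frac{X - X}{-4} = 0 \left(- \frac{1}{4}\right) = 0$)
$\frac{1}{O{\left(-76 \right)} + r{\left(20 \right)}} = \frac{1}{450 \left(-76\right)^{2} + 0} = \frac{1}{450 \cdot 5776 + 0} = \frac{1}{2599200 + 0} = \frac{1}{2599200}$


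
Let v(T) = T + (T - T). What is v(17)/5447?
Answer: 17/5447 ≈ 0.0031210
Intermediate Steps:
v(T) = T (v(T) = T + 0 = T)
v(17)/5447 = 17/5447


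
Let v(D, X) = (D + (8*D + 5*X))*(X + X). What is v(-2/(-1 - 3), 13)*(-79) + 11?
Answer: -142742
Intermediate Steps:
v(D, X) = 2*X*(5*X + 9*D) (v(D, X) = (D + (5*X + 8*D))*(2*X) = (5*X + 9*D)*(2*X) = 2*X*(5*X + 9*D))
v(-2/(-1 - 3), 13)*(-79) + 11 = (2*13*(5*13 + 9*(-2/(-1 - 3))))*(-79) + 11 = (2*13*(65 + 9*(-2/(-4))))*(-79) + 11 = (2*13*(65 + 9*(-2*(-1/4))))*(-79) + 11 = (2*13*(65 + 9*(1/2)))*(-79) + 11 = (2*13*(65 + 9/2))*(-79) + 11 = (2*13*(139/2))*(-79) + 11 = 1807*(-79) + 11 = -142753 + 11 = -142742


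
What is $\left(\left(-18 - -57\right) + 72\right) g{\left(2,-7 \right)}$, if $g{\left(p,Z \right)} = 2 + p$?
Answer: $444$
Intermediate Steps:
$\left(\left(-18 - -57\right) + 72\right) g{\left(2,-7 \right)} = \left(\left(-18 - -57\right) + 72\right) \left(2 + 2\right) = \left(\left(-18 + 57\right) + 72\right) 4 = \left(39 + 72\right) 4 = 111 \cdot 4 = 444$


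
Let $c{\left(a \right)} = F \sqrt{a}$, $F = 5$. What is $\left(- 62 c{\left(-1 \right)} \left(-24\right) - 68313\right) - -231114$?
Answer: $162801 + 7440 i \approx 1.628 \cdot 10^{5} + 7440.0 i$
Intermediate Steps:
$c{\left(a \right)} = 5 \sqrt{a}$
$\left(- 62 c{\left(-1 \right)} \left(-24\right) - 68313\right) - -231114 = \left(- 62 \cdot 5 \sqrt{-1} \left(-24\right) - 68313\right) - -231114 = \left(- 62 \cdot 5 i \left(-24\right) - 68313\right) + 231114 = \left(- 310 i \left(-24\right) - 68313\right) + 231114 = \left(7440 i - 68313\right) + 231114 = \left(-68313 + 7440 i\right) + 231114 = 162801 + 7440 i$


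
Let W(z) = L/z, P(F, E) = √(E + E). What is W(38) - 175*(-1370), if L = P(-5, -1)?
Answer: 239750 + I*√2/38 ≈ 2.3975e+5 + 0.037216*I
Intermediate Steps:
P(F, E) = √2*√E (P(F, E) = √(2*E) = √2*√E)
L = I*√2 (L = √2*√(-1) = √2*I = I*√2 ≈ 1.4142*I)
W(z) = I*√2/z (W(z) = (I*√2)/z = I*√2/z)
W(38) - 175*(-1370) = I*√2/38 - 175*(-1370) = I*√2*(1/38) + 239750 = I*√2/38 + 239750 = 239750 + I*√2/38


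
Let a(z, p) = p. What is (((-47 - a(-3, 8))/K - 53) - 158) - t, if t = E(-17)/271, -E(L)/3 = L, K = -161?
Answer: -9199447/43631 ≈ -210.85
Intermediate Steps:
E(L) = -3*L
t = 51/271 (t = -3*(-17)/271 = 51*(1/271) = 51/271 ≈ 0.18819)
(((-47 - a(-3, 8))/K - 53) - 158) - t = (((-47 - 1*8)/(-161) - 53) - 158) - 1*51/271 = (((-47 - 8)*(-1/161) - 53) - 158) - 51/271 = ((-55*(-1/161) - 53) - 158) - 51/271 = ((55/161 - 53) - 158) - 51/271 = (-8478/161 - 158) - 51/271 = -33916/161 - 51/271 = -9199447/43631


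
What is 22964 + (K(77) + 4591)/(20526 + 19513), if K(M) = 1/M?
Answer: 70798434400/3083003 ≈ 22964.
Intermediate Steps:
22964 + (K(77) + 4591)/(20526 + 19513) = 22964 + (1/77 + 4591)/(20526 + 19513) = 22964 + (1/77 + 4591)/40039 = 22964 + (353508/77)*(1/40039) = 22964 + 353508/3083003 = 70798434400/3083003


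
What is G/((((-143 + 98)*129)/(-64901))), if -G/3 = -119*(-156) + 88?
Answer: -1210533452/1935 ≈ -6.2560e+5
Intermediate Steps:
G = -55956 (G = -3*(-119*(-156) + 88) = -3*(18564 + 88) = -3*18652 = -55956)
G/((((-143 + 98)*129)/(-64901))) = -55956*(-64901/(129*(-143 + 98))) = -55956/(-45*129*(-1/64901)) = -55956/((-5805*(-1/64901))) = -55956/5805/64901 = -55956*64901/5805 = -1210533452/1935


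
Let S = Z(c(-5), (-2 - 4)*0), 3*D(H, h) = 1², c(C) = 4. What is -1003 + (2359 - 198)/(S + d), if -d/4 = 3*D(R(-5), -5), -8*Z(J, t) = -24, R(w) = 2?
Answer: -3164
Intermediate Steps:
D(H, h) = ⅓ (D(H, h) = (⅓)*1² = (⅓)*1 = ⅓)
Z(J, t) = 3 (Z(J, t) = -⅛*(-24) = 3)
S = 3
d = -4 (d = -12/3 = -4*1 = -4)
-1003 + (2359 - 198)/(S + d) = -1003 + (2359 - 198)/(3 - 4) = -1003 + 2161/(-1) = -1003 + 2161*(-1) = -1003 - 2161 = -3164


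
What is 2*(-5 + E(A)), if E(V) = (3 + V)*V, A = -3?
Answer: -10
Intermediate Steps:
E(V) = V*(3 + V)
2*(-5 + E(A)) = 2*(-5 - 3*(3 - 3)) = 2*(-5 - 3*0) = 2*(-5 + 0) = 2*(-5) = -10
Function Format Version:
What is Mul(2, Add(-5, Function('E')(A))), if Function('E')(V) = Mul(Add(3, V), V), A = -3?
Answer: -10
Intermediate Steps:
Function('E')(V) = Mul(V, Add(3, V))
Mul(2, Add(-5, Function('E')(A))) = Mul(2, Add(-5, Mul(-3, Add(3, -3)))) = Mul(2, Add(-5, Mul(-3, 0))) = Mul(2, Add(-5, 0)) = Mul(2, -5) = -10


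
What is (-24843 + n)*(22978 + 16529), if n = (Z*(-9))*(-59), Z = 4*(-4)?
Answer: -1317123873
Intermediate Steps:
Z = -16
n = -8496 (n = -16*(-9)*(-59) = 144*(-59) = -8496)
(-24843 + n)*(22978 + 16529) = (-24843 - 8496)*(22978 + 16529) = -33339*39507 = -1317123873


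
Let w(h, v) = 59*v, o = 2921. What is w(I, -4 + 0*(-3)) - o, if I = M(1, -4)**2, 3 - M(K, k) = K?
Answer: -3157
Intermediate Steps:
M(K, k) = 3 - K
I = 4 (I = (3 - 1*1)**2 = (3 - 1)**2 = 2**2 = 4)
w(I, -4 + 0*(-3)) - o = 59*(-4 + 0*(-3)) - 1*2921 = 59*(-4 + 0) - 2921 = 59*(-4) - 2921 = -236 - 2921 = -3157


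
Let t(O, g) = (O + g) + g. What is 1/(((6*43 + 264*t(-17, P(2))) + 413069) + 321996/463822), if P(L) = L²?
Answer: 231911/95304218359 ≈ 2.4334e-6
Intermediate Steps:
t(O, g) = O + 2*g
1/(((6*43 + 264*t(-17, P(2))) + 413069) + 321996/463822) = 1/(((6*43 + 264*(-17 + 2*2²)) + 413069) + 321996/463822) = 1/(((258 + 264*(-17 + 2*4)) + 413069) + 321996*(1/463822)) = 1/(((258 + 264*(-17 + 8)) + 413069) + 160998/231911) = 1/(((258 + 264*(-9)) + 413069) + 160998/231911) = 1/(((258 - 2376) + 413069) + 160998/231911) = 1/((-2118 + 413069) + 160998/231911) = 1/(410951 + 160998/231911) = 1/(95304218359/231911) = 231911/95304218359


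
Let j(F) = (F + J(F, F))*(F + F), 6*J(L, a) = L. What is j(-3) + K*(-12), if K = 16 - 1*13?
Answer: -15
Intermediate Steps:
J(L, a) = L/6
K = 3 (K = 16 - 13 = 3)
j(F) = 7*F²/3 (j(F) = (F + F/6)*(F + F) = (7*F/6)*(2*F) = 7*F²/3)
j(-3) + K*(-12) = (7/3)*(-3)² + 3*(-12) = (7/3)*9 - 36 = 21 - 36 = -15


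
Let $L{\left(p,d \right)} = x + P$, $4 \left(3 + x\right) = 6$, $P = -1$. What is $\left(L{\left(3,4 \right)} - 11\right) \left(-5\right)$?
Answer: $\frac{135}{2} \approx 67.5$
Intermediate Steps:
$x = - \frac{3}{2}$ ($x = -3 + \frac{1}{4} \cdot 6 = -3 + \frac{3}{2} = - \frac{3}{2} \approx -1.5$)
$L{\left(p,d \right)} = - \frac{5}{2}$ ($L{\left(p,d \right)} = - \frac{3}{2} - 1 = - \frac{5}{2}$)
$\left(L{\left(3,4 \right)} - 11\right) \left(-5\right) = \left(- \frac{5}{2} - 11\right) \left(-5\right) = \left(- \frac{27}{2}\right) \left(-5\right) = \frac{135}{2}$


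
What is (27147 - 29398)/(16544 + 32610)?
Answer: -2251/49154 ≈ -0.045795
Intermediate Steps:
(27147 - 29398)/(16544 + 32610) = -2251/49154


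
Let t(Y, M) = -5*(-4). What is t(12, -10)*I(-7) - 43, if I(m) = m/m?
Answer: -23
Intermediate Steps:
t(Y, M) = 20
I(m) = 1
t(12, -10)*I(-7) - 43 = 20*1 - 43 = 20 - 43 = -23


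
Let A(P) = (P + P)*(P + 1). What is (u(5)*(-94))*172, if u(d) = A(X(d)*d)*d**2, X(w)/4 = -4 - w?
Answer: -26046648000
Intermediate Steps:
X(w) = -16 - 4*w (X(w) = 4*(-4 - w) = -16 - 4*w)
A(P) = 2*P*(1 + P) (A(P) = (2*P)*(1 + P) = 2*P*(1 + P))
u(d) = 2*d**3*(1 + d*(-16 - 4*d))*(-16 - 4*d) (u(d) = (2*((-16 - 4*d)*d)*(1 + (-16 - 4*d)*d))*d**2 = (2*(d*(-16 - 4*d))*(1 + d*(-16 - 4*d)))*d**2 = (2*d*(1 + d*(-16 - 4*d))*(-16 - 4*d))*d**2 = 2*d**3*(1 + d*(-16 - 4*d))*(-16 - 4*d))
(u(5)*(-94))*172 = ((8*5**3*(-1 + 4*5*(4 + 5))*(4 + 5))*(-94))*172 = ((8*125*(-1 + 4*5*9)*9)*(-94))*172 = ((8*125*(-1 + 180)*9)*(-94))*172 = ((8*125*179*9)*(-94))*172 = (1611000*(-94))*172 = -151434000*172 = -26046648000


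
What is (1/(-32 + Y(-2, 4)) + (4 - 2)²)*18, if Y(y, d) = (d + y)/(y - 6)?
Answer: 3072/43 ≈ 71.442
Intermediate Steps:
Y(y, d) = (d + y)/(-6 + y)
(1/(-32 + Y(-2, 4)) + (4 - 2)²)*18 = (1/(-32 + (4 - 2)/(-6 - 2)) + (4 - 2)²)*18 = (1/(-32 + 2/(-8)) + 2²)*18 = (1/(-32 - ⅛*2) + 4)*18 = (1/(-32 - ¼) + 4)*18 = (1/(-129/4) + 4)*18 = (-4/129 + 4)*18 = (512/129)*18 = 3072/43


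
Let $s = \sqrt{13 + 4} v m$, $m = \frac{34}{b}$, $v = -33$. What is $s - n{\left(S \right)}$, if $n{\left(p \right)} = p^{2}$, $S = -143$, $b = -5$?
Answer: $-20449 + \frac{1122 \sqrt{17}}{5} \approx -19524.0$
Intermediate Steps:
$m = - \frac{34}{5}$ ($m = \frac{34}{-5} = 34 \left(- \frac{1}{5}\right) = - \frac{34}{5} \approx -6.8$)
$s = \frac{1122 \sqrt{17}}{5}$ ($s = \sqrt{13 + 4} \left(-33\right) \left(- \frac{34}{5}\right) = \sqrt{17} \left(-33\right) \left(- \frac{34}{5}\right) = - 33 \sqrt{17} \left(- \frac{34}{5}\right) = \frac{1122 \sqrt{17}}{5} \approx 925.22$)
$s - n{\left(S \right)} = \frac{1122 \sqrt{17}}{5} - \left(-143\right)^{2} = \frac{1122 \sqrt{17}}{5} - 20449 = -20449 + \frac{1122 \sqrt{17}}{5}$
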